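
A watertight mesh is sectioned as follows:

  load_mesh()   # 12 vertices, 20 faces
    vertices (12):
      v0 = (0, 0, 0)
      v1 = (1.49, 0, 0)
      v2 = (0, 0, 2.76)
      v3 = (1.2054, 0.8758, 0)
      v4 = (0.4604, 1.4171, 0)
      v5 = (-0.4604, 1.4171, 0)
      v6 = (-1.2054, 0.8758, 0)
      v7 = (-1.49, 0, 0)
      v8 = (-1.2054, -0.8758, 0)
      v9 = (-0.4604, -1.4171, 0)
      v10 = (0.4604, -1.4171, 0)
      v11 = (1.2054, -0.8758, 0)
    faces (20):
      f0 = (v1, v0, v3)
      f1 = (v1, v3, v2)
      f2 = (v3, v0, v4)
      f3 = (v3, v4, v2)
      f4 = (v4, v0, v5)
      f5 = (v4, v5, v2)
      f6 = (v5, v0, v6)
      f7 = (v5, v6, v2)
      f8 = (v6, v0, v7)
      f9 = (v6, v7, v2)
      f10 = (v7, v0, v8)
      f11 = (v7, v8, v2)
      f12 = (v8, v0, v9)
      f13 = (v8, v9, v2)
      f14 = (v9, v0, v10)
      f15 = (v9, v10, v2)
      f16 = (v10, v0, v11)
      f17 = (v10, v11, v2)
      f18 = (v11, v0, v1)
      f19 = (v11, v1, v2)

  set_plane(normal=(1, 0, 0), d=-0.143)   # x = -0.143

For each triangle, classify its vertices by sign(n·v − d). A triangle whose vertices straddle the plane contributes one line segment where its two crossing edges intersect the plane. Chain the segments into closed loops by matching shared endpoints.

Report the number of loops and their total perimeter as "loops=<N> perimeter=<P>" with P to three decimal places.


Straddling triangles (12 of 20):
  (v4,v0,v5) [++-] → (-0.143, 0.440151, 0)–(-0.143, 1.4171, 0)  len=0.9769
  (v4,v5,v2) [+-+] → (-0.143, 1.4171, 0)–(-0.143, 0.440151, 1.90275)  len=2.1389
  (v5,v0,v6) [-+-] → (-0.143, 0.440151, 0)–(-0.143, 0.103899, 0)  len=0.3363
  (v5,v6,v2) [--+] → (-0.143, 0.103899, 2.43257)–(-0.143, 0.440151, 1.90275)  len=0.6275
  (v6,v0,v7) [-+-] → (-0.143, 0.103899, 0)–(-0.143, 0, 0)  len=0.1039
  (v6,v7,v2) [--+] → (-0.143, 0, 2.49511)–(-0.143, 0.103899, 2.43257)  len=0.1213
  (v7,v0,v8) [-+-] → (-0.143, 0, 0)–(-0.143, -0.103899, 0)  len=0.1039
  (v7,v8,v2) [--+] → (-0.143, -0.103899, 2.43257)–(-0.143, 0, 2.49511)  len=0.1213
  (v8,v0,v9) [-+-] → (-0.143, -0.103899, 0)–(-0.143, -0.440151, 0)  len=0.3363
  (v8,v9,v2) [--+] → (-0.143, -0.440151, 1.90275)–(-0.143, -0.103899, 2.43257)  len=0.6275
  (v9,v0,v10) [-++] → (-0.143, -0.440151, 0)–(-0.143, -1.4171, 0)  len=0.9769
  (v9,v10,v2) [-++] → (-0.143, -1.4171, 0)–(-0.143, -0.440151, 1.90275)  len=2.1389

Chained into 1 loop(s):
  loop 1: 12 segments, perimeter = 8.6096
Total perimeter = 8.610

loops=1 perimeter=8.610


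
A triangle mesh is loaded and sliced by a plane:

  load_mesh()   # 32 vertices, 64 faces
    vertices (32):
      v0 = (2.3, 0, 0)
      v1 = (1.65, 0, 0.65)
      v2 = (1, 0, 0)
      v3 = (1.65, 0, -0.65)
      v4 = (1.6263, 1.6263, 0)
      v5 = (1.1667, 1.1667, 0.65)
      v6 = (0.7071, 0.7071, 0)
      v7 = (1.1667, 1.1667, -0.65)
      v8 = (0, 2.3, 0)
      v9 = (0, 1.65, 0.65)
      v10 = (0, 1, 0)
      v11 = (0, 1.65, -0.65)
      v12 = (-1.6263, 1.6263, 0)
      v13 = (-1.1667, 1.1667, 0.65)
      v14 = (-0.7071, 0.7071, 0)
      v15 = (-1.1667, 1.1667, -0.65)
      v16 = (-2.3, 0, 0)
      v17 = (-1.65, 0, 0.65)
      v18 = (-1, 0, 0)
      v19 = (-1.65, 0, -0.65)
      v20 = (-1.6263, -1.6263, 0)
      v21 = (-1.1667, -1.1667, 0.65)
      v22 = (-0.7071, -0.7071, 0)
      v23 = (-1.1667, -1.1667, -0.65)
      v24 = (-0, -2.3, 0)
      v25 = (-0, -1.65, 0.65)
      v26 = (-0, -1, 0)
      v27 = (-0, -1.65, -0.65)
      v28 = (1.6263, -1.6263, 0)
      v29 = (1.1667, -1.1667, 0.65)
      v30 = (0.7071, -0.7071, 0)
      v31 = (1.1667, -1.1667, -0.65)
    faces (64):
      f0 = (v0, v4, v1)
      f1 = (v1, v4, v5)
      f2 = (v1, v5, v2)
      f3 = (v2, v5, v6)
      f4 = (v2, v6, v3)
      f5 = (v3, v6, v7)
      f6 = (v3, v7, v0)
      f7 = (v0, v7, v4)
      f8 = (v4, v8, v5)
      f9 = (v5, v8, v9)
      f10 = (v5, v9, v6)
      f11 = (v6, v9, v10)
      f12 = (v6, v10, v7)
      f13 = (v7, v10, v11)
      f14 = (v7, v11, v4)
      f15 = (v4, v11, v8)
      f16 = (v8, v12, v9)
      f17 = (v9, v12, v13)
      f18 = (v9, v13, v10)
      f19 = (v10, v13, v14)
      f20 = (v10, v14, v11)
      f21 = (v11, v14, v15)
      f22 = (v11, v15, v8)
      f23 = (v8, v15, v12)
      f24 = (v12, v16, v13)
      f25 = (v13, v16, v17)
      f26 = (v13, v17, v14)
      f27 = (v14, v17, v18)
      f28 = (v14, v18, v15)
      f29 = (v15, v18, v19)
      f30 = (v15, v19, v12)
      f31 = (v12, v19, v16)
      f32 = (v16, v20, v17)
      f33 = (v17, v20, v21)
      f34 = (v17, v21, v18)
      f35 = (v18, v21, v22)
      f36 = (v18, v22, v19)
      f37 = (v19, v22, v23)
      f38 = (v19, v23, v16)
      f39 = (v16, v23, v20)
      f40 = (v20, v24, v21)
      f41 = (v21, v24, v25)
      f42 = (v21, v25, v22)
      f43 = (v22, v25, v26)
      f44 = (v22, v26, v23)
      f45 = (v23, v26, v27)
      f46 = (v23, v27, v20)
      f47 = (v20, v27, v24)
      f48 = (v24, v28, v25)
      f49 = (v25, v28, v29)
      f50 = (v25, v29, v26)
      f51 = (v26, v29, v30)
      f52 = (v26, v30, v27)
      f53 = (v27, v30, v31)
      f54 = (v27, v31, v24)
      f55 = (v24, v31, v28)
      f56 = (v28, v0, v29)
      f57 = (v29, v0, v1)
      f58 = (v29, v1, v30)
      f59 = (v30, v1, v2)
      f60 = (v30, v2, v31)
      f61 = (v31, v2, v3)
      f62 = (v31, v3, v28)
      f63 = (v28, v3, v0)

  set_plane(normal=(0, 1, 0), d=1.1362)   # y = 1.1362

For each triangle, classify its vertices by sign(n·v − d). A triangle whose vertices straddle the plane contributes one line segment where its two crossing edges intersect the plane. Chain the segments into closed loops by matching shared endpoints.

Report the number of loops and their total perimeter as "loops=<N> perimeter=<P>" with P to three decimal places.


loops=1 perimeter=8.840

Straddling triangles (22 of 64):
  (v0,v4,v1) [-+-] → (1.82933, 1.1362, 0)–(1.63344, 1.1362, 0.195883)  len=0.2770
  (v1,v4,v5) [-++] → (1.63344, 1.1362, 0.195883)–(1.17933, 1.1362, 0.65)  len=0.6422
  (v1,v5,v2) [-+-] → (1.17933, 1.1362, 0.65)–(1.16234, 1.1362, 0.633008)  len=0.0240
  (v2,v5,v6) [-+-] → (1.16234, 1.1362, 0.633008)–(1.1362, 1.1362, 0.606865)  len=0.0370
  (v3,v6,v7) [--+] → (1.1362, 1.1362, -0.606865)–(1.17933, 1.1362, -0.65)  len=0.0610
  (v3,v7,v0) [-+-] → (1.17933, 1.1362, -0.65)–(1.19633, 1.1362, -0.633008)  len=0.0240
  (v0,v7,v4) [-++] → (1.19633, 1.1362, -0.633008)–(1.82933, 1.1362, 0)  len=0.8952
  (v5,v9,v6) [++-] → (0.385309, 1.1362, 0.295805)–(1.1362, 1.1362, 0.606865)  len=0.8128
  (v6,v9,v10) [-+-] → (0.385309, 1.1362, 0.295805)–(0, 1.1362, 0.1362)  len=0.4171
  (v6,v10,v7) [--+] → (0.953237, 1.1362, -0.531074)–(1.1362, 1.1362, -0.606865)  len=0.1980
  (v7,v10,v11) [+-+] → (0.953237, 1.1362, -0.531074)–(0, 1.1362, -0.1362)  len=1.0318
  (v9,v13,v10) [++-] → (-0.953237, 1.1362, 0.531074)–(0, 1.1362, 0.1362)  len=1.0318
  (v10,v13,v14) [-+-] → (-0.953237, 1.1362, 0.531074)–(-1.1362, 1.1362, 0.606865)  len=0.1980
  (v10,v14,v11) [--+] → (-0.385309, 1.1362, -0.295805)–(0, 1.1362, -0.1362)  len=0.4171
  (v11,v14,v15) [+-+] → (-0.385309, 1.1362, -0.295805)–(-1.1362, 1.1362, -0.606865)  len=0.8128
  (v12,v16,v13) [+-+] → (-1.82933, 1.1362, 0)–(-1.19633, 1.1362, 0.633008)  len=0.8952
  (v13,v16,v17) [+--] → (-1.19633, 1.1362, 0.633008)–(-1.17933, 1.1362, 0.65)  len=0.0240
  (v13,v17,v14) [+--] → (-1.17933, 1.1362, 0.65)–(-1.1362, 1.1362, 0.606865)  len=0.0610
  (v14,v18,v15) [--+] → (-1.16234, 1.1362, -0.633008)–(-1.1362, 1.1362, -0.606865)  len=0.0370
  (v15,v18,v19) [+--] → (-1.16234, 1.1362, -0.633008)–(-1.17933, 1.1362, -0.65)  len=0.0240
  (v15,v19,v12) [+-+] → (-1.17933, 1.1362, -0.65)–(-1.63344, 1.1362, -0.195883)  len=0.6422
  (v12,v19,v16) [+--] → (-1.63344, 1.1362, -0.195883)–(-1.82933, 1.1362, 0)  len=0.2770

Chained into 1 loop(s):
  loop 1: 22 segments, perimeter = 8.8402
Total perimeter = 8.840


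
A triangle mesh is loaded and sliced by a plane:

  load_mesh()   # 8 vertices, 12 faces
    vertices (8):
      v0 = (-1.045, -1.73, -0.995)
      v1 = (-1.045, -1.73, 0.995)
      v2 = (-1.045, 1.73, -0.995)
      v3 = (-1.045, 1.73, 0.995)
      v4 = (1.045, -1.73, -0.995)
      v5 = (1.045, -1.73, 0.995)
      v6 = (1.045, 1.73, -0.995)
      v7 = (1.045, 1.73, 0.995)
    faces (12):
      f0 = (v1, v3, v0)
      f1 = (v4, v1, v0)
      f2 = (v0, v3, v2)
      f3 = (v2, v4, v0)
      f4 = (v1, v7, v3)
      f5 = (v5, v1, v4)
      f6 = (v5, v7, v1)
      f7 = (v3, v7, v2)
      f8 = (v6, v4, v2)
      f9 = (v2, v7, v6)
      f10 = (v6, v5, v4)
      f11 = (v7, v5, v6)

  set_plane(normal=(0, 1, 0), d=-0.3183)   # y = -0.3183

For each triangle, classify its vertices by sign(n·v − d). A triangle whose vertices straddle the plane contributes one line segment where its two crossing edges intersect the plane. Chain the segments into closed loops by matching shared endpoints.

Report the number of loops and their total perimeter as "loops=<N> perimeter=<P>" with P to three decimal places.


loops=1 perimeter=8.160

Straddling triangles (8 of 12):
  (v1,v3,v0) [-+-] → (-1.045, -0.3183, 0.995)–(-1.045, -0.3183, -0.183068)  len=1.1781
  (v0,v3,v2) [-++] → (-1.045, -0.3183, -0.183068)–(-1.045, -0.3183, -0.995)  len=0.8119
  (v2,v4,v0) [+--] → (0.192268, -0.3183, -0.995)–(-1.045, -0.3183, -0.995)  len=1.2373
  (v1,v7,v3) [-++] → (-0.192268, -0.3183, 0.995)–(-1.045, -0.3183, 0.995)  len=0.8527
  (v5,v7,v1) [-+-] → (1.045, -0.3183, 0.995)–(-0.192268, -0.3183, 0.995)  len=1.2373
  (v6,v4,v2) [+-+] → (1.045, -0.3183, -0.995)–(0.192268, -0.3183, -0.995)  len=0.8527
  (v6,v5,v4) [+--] → (1.045, -0.3183, 0.183068)–(1.045, -0.3183, -0.995)  len=1.1781
  (v7,v5,v6) [+-+] → (1.045, -0.3183, 0.995)–(1.045, -0.3183, 0.183068)  len=0.8119

Chained into 1 loop(s):
  loop 1: 8 segments, perimeter = 8.1600
Total perimeter = 8.160


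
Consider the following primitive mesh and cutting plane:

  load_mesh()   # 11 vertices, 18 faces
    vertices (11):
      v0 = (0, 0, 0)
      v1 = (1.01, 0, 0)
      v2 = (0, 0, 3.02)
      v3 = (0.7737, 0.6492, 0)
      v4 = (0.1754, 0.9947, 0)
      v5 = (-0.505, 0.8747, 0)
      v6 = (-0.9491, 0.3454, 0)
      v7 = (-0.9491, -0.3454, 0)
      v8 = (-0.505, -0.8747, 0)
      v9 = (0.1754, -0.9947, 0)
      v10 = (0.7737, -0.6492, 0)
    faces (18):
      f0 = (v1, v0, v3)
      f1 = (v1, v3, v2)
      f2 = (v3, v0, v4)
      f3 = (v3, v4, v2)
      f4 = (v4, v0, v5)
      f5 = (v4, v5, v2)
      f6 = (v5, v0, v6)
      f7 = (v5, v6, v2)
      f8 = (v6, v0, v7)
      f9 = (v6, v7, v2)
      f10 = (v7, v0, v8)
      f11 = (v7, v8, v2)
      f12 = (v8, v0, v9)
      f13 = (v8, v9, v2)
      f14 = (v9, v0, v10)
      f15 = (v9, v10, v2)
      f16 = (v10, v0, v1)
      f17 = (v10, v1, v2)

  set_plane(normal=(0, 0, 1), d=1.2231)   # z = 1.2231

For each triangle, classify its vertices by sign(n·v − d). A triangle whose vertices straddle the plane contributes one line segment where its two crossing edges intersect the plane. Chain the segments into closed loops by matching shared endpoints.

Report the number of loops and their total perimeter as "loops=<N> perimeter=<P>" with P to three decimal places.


loops=1 perimeter=3.700

Straddling triangles (9 of 18):
  (v1,v3,v2) [--+] → (0.460352, 0.386274, 1.2231)–(0.60095, 0, 1.2231)  len=0.4111
  (v3,v4,v2) [--+] → (0.104363, 0.591846, 1.2231)–(0.460352, 0.386274, 1.2231)  len=0.4111
  (v4,v5,v2) [--+] → (-0.300475, 0.520447, 1.2231)–(0.104363, 0.591846, 1.2231)  len=0.4111
  (v5,v6,v2) [--+] → (-0.564715, 0.205513, 1.2231)–(-0.300475, 0.520447, 1.2231)  len=0.4111
  (v6,v7,v2) [--+] → (-0.564715, -0.205513, 1.2231)–(-0.564715, 0.205513, 1.2231)  len=0.4110
  (v7,v8,v2) [--+] → (-0.300475, -0.520447, 1.2231)–(-0.564715, -0.205513, 1.2231)  len=0.4111
  (v8,v9,v2) [--+] → (0.104363, -0.591846, 1.2231)–(-0.300475, -0.520447, 1.2231)  len=0.4111
  (v9,v10,v2) [--+] → (0.460352, -0.386274, 1.2231)–(0.104363, -0.591846, 1.2231)  len=0.4111
  (v10,v1,v2) [--+] → (0.60095, 0, 1.2231)–(0.460352, -0.386274, 1.2231)  len=0.4111

Chained into 1 loop(s):
  loop 1: 9 segments, perimeter = 3.6997
Total perimeter = 3.700


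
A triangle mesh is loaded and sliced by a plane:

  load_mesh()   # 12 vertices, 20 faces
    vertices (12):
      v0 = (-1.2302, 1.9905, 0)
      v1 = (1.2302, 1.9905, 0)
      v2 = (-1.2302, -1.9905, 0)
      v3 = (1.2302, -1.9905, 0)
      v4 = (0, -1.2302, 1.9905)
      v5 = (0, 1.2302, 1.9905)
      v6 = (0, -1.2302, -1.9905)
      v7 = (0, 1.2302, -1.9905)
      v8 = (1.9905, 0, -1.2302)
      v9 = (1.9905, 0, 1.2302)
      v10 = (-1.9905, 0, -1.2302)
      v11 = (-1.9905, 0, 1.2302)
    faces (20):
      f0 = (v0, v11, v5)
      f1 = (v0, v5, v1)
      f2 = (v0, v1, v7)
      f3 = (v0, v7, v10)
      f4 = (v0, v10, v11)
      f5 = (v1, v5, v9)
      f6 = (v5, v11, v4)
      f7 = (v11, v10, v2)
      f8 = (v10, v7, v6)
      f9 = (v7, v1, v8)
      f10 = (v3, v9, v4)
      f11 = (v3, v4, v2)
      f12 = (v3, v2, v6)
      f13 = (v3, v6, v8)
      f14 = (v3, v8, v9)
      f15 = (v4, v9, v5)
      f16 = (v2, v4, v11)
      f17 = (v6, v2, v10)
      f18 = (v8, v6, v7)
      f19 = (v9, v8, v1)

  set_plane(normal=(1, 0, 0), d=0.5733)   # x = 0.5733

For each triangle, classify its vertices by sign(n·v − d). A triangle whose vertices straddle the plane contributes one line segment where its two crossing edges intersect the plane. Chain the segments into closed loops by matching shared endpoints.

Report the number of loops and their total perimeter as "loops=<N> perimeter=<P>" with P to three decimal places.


loops=1 perimeter=12.063

Straddling triangles (10 of 20):
  (v0,v5,v1) [--+] → (0.5733, 1.58452, 1.06288)–(0.5733, 1.9905, 0)  len=1.1378
  (v0,v1,v7) [-+-] → (0.5733, 1.9905, 0)–(0.5733, 1.58452, -1.06288)  len=1.1378
  (v1,v5,v9) [+-+] → (0.5733, 1.58452, 1.06288)–(0.5733, 0.87588, 1.77152)  len=1.0022
  (v7,v1,v8) [-++] → (0.5733, 1.58452, -1.06288)–(0.5733, 0.87588, -1.77152)  len=1.0022
  (v3,v9,v4) [++-] → (0.5733, -0.87588, 1.77152)–(0.5733, -1.58452, 1.06288)  len=1.0022
  (v3,v4,v2) [+--] → (0.5733, -1.58452, 1.06288)–(0.5733, -1.9905, 0)  len=1.1378
  (v3,v2,v6) [+--] → (0.5733, -1.9905, 0)–(0.5733, -1.58452, -1.06288)  len=1.1378
  (v3,v6,v8) [+-+] → (0.5733, -1.58452, -1.06288)–(0.5733, -0.87588, -1.77152)  len=1.0022
  (v4,v9,v5) [-+-] → (0.5733, -0.87588, 1.77152)–(0.5733, 0.87588, 1.77152)  len=1.7518
  (v8,v6,v7) [+--] → (0.5733, -0.87588, -1.77152)–(0.5733, 0.87588, -1.77152)  len=1.7518

Chained into 1 loop(s):
  loop 1: 10 segments, perimeter = 12.0633
Total perimeter = 12.063


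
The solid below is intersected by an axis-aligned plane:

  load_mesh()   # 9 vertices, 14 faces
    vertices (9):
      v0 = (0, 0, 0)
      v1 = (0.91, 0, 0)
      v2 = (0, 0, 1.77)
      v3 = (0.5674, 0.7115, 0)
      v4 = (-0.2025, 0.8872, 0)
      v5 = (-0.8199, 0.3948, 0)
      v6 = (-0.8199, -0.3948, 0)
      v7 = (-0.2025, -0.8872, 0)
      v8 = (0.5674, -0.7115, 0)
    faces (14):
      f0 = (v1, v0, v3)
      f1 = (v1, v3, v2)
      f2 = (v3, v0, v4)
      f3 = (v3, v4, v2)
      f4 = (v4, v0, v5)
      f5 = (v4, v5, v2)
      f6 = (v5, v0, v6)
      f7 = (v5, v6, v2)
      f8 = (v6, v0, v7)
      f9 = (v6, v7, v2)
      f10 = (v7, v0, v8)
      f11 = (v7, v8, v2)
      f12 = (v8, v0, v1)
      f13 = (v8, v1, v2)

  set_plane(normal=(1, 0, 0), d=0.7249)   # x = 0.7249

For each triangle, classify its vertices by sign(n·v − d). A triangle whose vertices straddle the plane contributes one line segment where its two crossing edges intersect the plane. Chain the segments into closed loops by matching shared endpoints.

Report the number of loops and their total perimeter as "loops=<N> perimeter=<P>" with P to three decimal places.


Straddling triangles (4 of 14):
  (v1,v0,v3) [+--] → (0.7249, 0, 0)–(0.7249, 0.384409, 0)  len=0.3844
  (v1,v3,v2) [+--] → (0.7249, 0.384409, 0)–(0.7249, 0, 0.36003)  len=0.5267
  (v8,v0,v1) [--+] → (0.7249, 0, 0)–(0.7249, -0.384409, 0)  len=0.3844
  (v8,v1,v2) [-+-] → (0.7249, -0.384409, 0)–(0.7249, 0, 0.36003)  len=0.5267

Chained into 1 loop(s):
  loop 1: 4 segments, perimeter = 1.8222
Total perimeter = 1.822

loops=1 perimeter=1.822


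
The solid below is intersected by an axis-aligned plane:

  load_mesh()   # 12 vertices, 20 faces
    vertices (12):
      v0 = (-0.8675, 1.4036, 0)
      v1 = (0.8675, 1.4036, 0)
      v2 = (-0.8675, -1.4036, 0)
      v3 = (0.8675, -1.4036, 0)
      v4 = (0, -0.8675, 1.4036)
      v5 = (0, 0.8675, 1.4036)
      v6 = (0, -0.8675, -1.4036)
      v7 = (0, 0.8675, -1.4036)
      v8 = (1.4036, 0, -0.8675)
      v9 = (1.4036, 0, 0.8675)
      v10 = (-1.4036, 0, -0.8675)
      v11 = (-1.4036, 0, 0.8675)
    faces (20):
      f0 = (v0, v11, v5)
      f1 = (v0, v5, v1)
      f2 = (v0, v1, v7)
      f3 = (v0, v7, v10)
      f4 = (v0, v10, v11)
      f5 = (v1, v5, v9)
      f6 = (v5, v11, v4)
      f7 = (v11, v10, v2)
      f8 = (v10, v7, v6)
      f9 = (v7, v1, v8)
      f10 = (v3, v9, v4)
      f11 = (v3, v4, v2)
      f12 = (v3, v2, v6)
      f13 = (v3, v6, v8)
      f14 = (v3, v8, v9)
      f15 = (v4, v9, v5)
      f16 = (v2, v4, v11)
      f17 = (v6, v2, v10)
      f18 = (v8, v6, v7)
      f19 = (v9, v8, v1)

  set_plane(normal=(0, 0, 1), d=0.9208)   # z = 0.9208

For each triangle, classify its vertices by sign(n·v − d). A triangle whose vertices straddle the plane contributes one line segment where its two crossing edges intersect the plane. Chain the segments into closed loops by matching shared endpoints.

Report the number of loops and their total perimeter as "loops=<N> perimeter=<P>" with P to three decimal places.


Straddling triangles (8 of 20):
  (v0,v11,v5) [--+] → (-1.26405, 0.0862484, 0.9208)–(-0.298396, 1.0519, 0.9208)  len=1.3656
  (v0,v5,v1) [-+-] → (-0.298396, 1.0519, 0.9208)–(0.298396, 1.0519, 0.9208)  len=0.5968
  (v1,v5,v9) [-+-] → (0.298396, 1.0519, 0.9208)–(1.26405, 0.0862484, 0.9208)  len=1.3656
  (v5,v11,v4) [+-+] → (-1.26405, 0.0862484, 0.9208)–(-1.26405, -0.0862484, 0.9208)  len=0.1725
  (v3,v9,v4) [--+] → (1.26405, -0.0862484, 0.9208)–(0.298396, -1.0519, 0.9208)  len=1.3656
  (v3,v4,v2) [-+-] → (0.298396, -1.0519, 0.9208)–(-0.298396, -1.0519, 0.9208)  len=0.5968
  (v4,v9,v5) [+-+] → (1.26405, -0.0862484, 0.9208)–(1.26405, 0.0862484, 0.9208)  len=0.1725
  (v2,v4,v11) [-+-] → (-0.298396, -1.0519, 0.9208)–(-1.26405, -0.0862484, 0.9208)  len=1.3656

Chained into 1 loop(s):
  loop 1: 8 segments, perimeter = 7.0012
Total perimeter = 7.001

loops=1 perimeter=7.001


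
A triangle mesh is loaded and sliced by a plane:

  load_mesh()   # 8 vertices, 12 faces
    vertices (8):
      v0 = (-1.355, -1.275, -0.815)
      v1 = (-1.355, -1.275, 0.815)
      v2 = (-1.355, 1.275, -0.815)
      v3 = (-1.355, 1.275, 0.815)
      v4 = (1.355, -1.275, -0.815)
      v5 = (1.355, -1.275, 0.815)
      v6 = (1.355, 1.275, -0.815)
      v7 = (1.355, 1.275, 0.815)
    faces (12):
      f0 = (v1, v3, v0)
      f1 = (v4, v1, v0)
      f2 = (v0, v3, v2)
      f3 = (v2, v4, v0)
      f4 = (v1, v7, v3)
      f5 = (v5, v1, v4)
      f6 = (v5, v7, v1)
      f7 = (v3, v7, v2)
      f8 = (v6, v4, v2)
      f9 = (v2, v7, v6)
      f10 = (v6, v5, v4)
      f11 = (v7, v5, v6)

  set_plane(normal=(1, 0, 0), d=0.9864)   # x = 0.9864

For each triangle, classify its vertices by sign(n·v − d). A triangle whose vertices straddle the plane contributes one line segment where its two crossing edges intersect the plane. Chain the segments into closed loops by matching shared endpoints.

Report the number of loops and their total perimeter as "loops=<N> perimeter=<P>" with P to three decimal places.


loops=1 perimeter=8.360

Straddling triangles (8 of 12):
  (v4,v1,v0) [+--] → (0.9864, -1.275, -0.593296)–(0.9864, -1.275, -0.815)  len=0.2217
  (v2,v4,v0) [-+-] → (0.9864, -0.928162, -0.815)–(0.9864, -1.275, -0.815)  len=0.3468
  (v1,v7,v3) [-+-] → (0.9864, 0.928162, 0.815)–(0.9864, 1.275, 0.815)  len=0.3468
  (v5,v1,v4) [+-+] → (0.9864, -1.275, 0.815)–(0.9864, -1.275, -0.593296)  len=1.4083
  (v5,v7,v1) [++-] → (0.9864, 0.928162, 0.815)–(0.9864, -1.275, 0.815)  len=2.2032
  (v3,v7,v2) [-+-] → (0.9864, 1.275, 0.815)–(0.9864, 1.275, 0.593296)  len=0.2217
  (v6,v4,v2) [++-] → (0.9864, -0.928162, -0.815)–(0.9864, 1.275, -0.815)  len=2.2032
  (v2,v7,v6) [-++] → (0.9864, 1.275, 0.593296)–(0.9864, 1.275, -0.815)  len=1.4083

Chained into 1 loop(s):
  loop 1: 8 segments, perimeter = 8.3600
Total perimeter = 8.360


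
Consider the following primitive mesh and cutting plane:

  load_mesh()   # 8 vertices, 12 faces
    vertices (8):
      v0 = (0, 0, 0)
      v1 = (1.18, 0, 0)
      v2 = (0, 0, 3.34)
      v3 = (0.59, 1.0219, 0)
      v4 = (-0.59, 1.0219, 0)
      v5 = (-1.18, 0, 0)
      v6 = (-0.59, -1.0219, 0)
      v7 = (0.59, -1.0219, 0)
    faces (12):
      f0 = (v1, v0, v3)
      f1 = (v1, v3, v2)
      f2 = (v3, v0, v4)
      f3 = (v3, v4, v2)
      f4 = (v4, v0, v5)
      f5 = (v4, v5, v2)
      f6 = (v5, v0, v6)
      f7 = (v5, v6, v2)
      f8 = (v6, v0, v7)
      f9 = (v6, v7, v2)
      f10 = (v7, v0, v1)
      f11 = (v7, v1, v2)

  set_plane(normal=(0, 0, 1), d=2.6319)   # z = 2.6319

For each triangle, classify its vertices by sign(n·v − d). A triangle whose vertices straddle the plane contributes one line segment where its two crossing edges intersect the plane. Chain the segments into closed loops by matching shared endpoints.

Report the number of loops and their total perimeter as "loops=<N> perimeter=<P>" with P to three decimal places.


Straddling triangles (6 of 12):
  (v1,v3,v2) [--+] → (0.125084, 0.216649, 2.6319)–(0.250167, 0, 2.6319)  len=0.2502
  (v3,v4,v2) [--+] → (-0.125084, 0.216649, 2.6319)–(0.125084, 0.216649, 2.6319)  len=0.2502
  (v4,v5,v2) [--+] → (-0.250167, 0, 2.6319)–(-0.125084, 0.216649, 2.6319)  len=0.2502
  (v5,v6,v2) [--+] → (-0.125084, -0.216649, 2.6319)–(-0.250167, 0, 2.6319)  len=0.2502
  (v6,v7,v2) [--+] → (0.125084, -0.216649, 2.6319)–(-0.125084, -0.216649, 2.6319)  len=0.2502
  (v7,v1,v2) [--+] → (0.250167, 0, 2.6319)–(0.125084, -0.216649, 2.6319)  len=0.2502

Chained into 1 loop(s):
  loop 1: 6 segments, perimeter = 1.5010
Total perimeter = 1.501

loops=1 perimeter=1.501


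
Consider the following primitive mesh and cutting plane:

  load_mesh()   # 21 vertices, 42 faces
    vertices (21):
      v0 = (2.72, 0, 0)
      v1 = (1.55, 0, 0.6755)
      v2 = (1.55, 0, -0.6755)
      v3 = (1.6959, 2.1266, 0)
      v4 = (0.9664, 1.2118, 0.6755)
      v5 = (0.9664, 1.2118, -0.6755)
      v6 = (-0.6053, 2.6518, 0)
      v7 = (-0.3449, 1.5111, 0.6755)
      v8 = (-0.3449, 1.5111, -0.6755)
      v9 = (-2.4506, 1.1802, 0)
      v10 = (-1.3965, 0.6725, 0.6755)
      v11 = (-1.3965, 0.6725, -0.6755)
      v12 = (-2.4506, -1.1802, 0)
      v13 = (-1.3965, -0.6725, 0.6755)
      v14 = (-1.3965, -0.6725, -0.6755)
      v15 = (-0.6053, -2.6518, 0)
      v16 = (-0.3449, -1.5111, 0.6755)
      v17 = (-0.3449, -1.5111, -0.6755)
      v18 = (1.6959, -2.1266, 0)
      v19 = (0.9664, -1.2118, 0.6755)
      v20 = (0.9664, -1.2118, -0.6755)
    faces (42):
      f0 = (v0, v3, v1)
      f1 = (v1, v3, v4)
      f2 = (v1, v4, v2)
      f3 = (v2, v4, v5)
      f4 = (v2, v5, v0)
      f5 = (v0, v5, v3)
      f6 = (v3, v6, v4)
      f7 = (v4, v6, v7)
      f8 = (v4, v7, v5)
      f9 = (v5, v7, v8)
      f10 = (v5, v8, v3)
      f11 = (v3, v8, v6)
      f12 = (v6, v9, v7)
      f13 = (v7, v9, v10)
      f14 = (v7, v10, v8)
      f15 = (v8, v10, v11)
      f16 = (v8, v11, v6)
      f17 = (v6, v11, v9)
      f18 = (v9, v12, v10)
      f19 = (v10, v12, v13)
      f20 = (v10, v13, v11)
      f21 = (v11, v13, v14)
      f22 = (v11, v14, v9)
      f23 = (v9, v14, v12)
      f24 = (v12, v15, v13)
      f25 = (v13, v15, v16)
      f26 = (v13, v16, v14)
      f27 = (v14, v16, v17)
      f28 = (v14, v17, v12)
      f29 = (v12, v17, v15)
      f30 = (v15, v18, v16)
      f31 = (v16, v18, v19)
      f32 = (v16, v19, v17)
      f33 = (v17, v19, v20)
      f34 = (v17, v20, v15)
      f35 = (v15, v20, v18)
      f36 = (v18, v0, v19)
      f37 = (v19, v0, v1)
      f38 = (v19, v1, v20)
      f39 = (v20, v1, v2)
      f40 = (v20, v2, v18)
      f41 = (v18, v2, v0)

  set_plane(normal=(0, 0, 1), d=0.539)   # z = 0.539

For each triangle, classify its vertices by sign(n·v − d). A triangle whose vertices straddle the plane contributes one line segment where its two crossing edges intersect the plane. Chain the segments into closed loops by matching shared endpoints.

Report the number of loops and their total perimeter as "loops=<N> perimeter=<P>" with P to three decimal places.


loops=2 perimeter=20.266

Straddling triangles (28 of 42):
  (v0,v3,v1) [--+] → (1.57948, 0.429727, 0.539)–(1.78642, 0, 0.539)  len=0.4770
  (v1,v3,v4) [+-+] → (1.57948, 0.429727, 0.539)–(1.11381, 1.39666, 0.539)  len=1.0732
  (v1,v4,v2) [++-] → (1.02536, 1.08936, 0.539)–(1.55, 0, 0.539)  len=1.2091
  (v2,v4,v5) [-+-] → (1.02536, 1.08936, 0.539)–(0.9664, 1.2118, 0.539)  len=0.1359
  (v3,v6,v4) [--+] → (0.648803, 1.50278, 0.539)–(1.11381, 1.39666, 0.539)  len=0.4770
  (v4,v6,v7) [+-+] → (0.648803, 1.50278, 0.539)–(-0.39752, 1.7416, 0.539)  len=1.0732
  (v4,v7,v5) [++-] → (-0.212411, 1.48086, 0.539)–(0.9664, 1.2118, 0.539)  len=1.2091
  (v5,v7,v8) [-+-] → (-0.212411, 1.48086, 0.539)–(-0.3449, 1.5111, 0.539)  len=0.1359
  (v6,v9,v7) [--+] → (-0.770404, 1.44423, 0.539)–(-0.39752, 1.7416, 0.539)  len=0.4769
  (v7,v9,v10) [+-+] → (-0.770404, 1.44423, 0.539)–(-1.6095, 0.775092, 0.539)  len=1.0732
  (v7,v10,v8) [++-] → (-1.29025, 0.757229, 0.539)–(-0.3449, 1.5111, 0.539)  len=1.2091
  (v8,v10,v11) [-+-] → (-1.29025, 0.757229, 0.539)–(-1.3965, 0.6725, 0.539)  len=0.1359
  (v9,v12,v10) [--+] → (-1.6095, 0.29812, 0.539)–(-1.6095, 0.775092, 0.539)  len=0.4770
  (v10,v12,v13) [+-+] → (-1.6095, 0.29812, 0.539)–(-1.6095, -0.775092, 0.539)  len=1.0732
  (v10,v13,v11) [++-] → (-1.3965, -0.536606, 0.539)–(-1.3965, 0.6725, 0.539)  len=1.2091
  (v11,v13,v14) [-+-] → (-1.3965, -0.536606, 0.539)–(-1.3965, -0.6725, 0.539)  len=0.1359
  (v12,v15,v13) [--+] → (-1.23662, -1.07246, 0.539)–(-1.6095, -0.775092, 0.539)  len=0.4769
  (v13,v15,v16) [+-+] → (-1.23662, -1.07246, 0.539)–(-0.39752, -1.7416, 0.539)  len=1.0732
  (v13,v16,v14) [++-] → (-0.45115, -1.42637, 0.539)–(-1.3965, -0.6725, 0.539)  len=1.2091
  (v14,v16,v17) [-+-] → (-0.45115, -1.42637, 0.539)–(-0.3449, -1.5111, 0.539)  len=0.1359
  (v15,v18,v16) [--+] → (0.0674896, -1.63548, 0.539)–(-0.39752, -1.7416, 0.539)  len=0.4770
  (v16,v18,v19) [+-+] → (0.0674896, -1.63548, 0.539)–(1.11381, -1.39666, 0.539)  len=1.0732
  (v16,v19,v17) [++-] → (0.833911, -1.24204, 0.539)–(-0.3449, -1.5111, 0.539)  len=1.2091
  (v17,v19,v20) [-+-] → (0.833911, -1.24204, 0.539)–(0.9664, -1.2118, 0.539)  len=0.1359
  (v18,v0,v19) [--+] → (1.32075, -0.966928, 0.539)–(1.11381, -1.39666, 0.539)  len=0.4770
  (v19,v0,v1) [+-+] → (1.32075, -0.966928, 0.539)–(1.78642, 0, 0.539)  len=1.0732
  (v19,v1,v20) [++-] → (1.49104, -0.122436, 0.539)–(0.9664, -1.2118, 0.539)  len=1.2091
  (v20,v1,v2) [-+-] → (1.49104, -0.122436, 0.539)–(1.55, 0, 0.539)  len=0.1359

Chained into 2 loop(s):
  loop 1: 14 segments, perimeter = 10.8513
  loop 2: 14 segments, perimeter = 9.4151
Total perimeter = 20.266


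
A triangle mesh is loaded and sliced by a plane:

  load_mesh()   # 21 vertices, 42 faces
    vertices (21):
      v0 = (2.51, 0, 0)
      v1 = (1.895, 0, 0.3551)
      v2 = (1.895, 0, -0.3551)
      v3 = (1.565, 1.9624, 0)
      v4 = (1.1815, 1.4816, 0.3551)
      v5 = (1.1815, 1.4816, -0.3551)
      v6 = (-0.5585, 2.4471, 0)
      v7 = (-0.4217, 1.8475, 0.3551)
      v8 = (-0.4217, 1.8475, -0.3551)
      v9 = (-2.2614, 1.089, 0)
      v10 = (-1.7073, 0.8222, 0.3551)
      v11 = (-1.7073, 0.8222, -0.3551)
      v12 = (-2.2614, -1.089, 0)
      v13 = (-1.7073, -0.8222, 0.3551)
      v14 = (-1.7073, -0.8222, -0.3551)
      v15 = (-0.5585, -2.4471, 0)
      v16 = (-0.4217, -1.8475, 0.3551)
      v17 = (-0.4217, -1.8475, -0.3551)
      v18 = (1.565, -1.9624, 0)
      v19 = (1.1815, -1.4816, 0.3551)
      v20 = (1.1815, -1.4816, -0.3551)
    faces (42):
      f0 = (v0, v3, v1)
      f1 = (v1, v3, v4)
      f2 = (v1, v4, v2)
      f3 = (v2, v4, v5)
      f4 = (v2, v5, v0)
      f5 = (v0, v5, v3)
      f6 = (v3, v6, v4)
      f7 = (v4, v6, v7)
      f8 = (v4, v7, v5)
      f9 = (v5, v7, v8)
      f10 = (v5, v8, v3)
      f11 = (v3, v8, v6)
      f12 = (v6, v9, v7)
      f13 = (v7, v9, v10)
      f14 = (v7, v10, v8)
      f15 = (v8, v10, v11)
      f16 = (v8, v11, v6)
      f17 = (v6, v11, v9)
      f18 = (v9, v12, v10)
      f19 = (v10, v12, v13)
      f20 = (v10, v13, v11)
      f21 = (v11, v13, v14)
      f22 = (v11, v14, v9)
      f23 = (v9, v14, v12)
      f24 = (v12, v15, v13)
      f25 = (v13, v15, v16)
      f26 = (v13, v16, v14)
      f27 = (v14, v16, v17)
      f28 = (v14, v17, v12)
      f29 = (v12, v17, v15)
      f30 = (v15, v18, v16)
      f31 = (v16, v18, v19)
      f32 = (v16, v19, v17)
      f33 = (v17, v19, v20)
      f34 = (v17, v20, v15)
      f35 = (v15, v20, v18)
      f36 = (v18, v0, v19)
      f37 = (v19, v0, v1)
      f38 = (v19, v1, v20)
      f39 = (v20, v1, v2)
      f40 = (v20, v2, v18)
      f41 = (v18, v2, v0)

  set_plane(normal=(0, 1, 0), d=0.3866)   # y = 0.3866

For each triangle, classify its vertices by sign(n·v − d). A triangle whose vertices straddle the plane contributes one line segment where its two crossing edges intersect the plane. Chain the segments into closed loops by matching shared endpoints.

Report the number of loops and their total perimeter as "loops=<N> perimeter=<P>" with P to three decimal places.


loops=2 perimeter=4.157

Straddling triangles (12 of 42):
  (v0,v3,v1) [-+-] → (2.32383, 0.3866, 0)–(1.82999, 0.3866, 0.285144)  len=0.5703
  (v1,v3,v4) [-++] → (1.82999, 0.3866, 0.285144)–(1.70882, 0.3866, 0.3551)  len=0.1399
  (v1,v4,v2) [-+-] → (1.70882, 0.3866, 0.3551)–(1.70882, 0.3866, -0.169785)  len=0.5249
  (v2,v4,v5) [-++] → (1.70882, 0.3866, -0.169785)–(1.70882, 0.3866, -0.3551)  len=0.1853
  (v2,v5,v0) [-+-] → (1.70882, 0.3866, -0.3551)–(2.16335, 0.3866, -0.0926577)  len=0.5249
  (v0,v5,v3) [-++] → (2.16335, 0.3866, -0.0926577)–(2.32383, 0.3866, 0)  len=0.1853
  (v9,v12,v10) [+-+] → (-2.2614, 0.3866, 0)–(-1.83359, 0.3866, 0.274166)  len=0.5081
  (v10,v12,v13) [+--] → (-1.83359, 0.3866, 0.274166)–(-1.7073, 0.3866, 0.3551)  len=0.1500
  (v10,v13,v11) [+-+] → (-1.7073, 0.3866, 0.3551)–(-1.7073, 0.3866, -0.166969)  len=0.5221
  (v11,v13,v14) [+--] → (-1.7073, 0.3866, -0.166969)–(-1.7073, 0.3866, -0.3551)  len=0.1881
  (v11,v14,v9) [+-+] → (-1.7073, 0.3866, -0.3551)–(-2.05776, 0.3866, -0.130506)  len=0.4162
  (v9,v14,v12) [+--] → (-2.05776, 0.3866, -0.130506)–(-2.2614, 0.3866, 0)  len=0.2419

Chained into 2 loop(s):
  loop 1: 6 segments, perimeter = 2.1305
  loop 2: 6 segments, perimeter = 2.0264
Total perimeter = 4.157


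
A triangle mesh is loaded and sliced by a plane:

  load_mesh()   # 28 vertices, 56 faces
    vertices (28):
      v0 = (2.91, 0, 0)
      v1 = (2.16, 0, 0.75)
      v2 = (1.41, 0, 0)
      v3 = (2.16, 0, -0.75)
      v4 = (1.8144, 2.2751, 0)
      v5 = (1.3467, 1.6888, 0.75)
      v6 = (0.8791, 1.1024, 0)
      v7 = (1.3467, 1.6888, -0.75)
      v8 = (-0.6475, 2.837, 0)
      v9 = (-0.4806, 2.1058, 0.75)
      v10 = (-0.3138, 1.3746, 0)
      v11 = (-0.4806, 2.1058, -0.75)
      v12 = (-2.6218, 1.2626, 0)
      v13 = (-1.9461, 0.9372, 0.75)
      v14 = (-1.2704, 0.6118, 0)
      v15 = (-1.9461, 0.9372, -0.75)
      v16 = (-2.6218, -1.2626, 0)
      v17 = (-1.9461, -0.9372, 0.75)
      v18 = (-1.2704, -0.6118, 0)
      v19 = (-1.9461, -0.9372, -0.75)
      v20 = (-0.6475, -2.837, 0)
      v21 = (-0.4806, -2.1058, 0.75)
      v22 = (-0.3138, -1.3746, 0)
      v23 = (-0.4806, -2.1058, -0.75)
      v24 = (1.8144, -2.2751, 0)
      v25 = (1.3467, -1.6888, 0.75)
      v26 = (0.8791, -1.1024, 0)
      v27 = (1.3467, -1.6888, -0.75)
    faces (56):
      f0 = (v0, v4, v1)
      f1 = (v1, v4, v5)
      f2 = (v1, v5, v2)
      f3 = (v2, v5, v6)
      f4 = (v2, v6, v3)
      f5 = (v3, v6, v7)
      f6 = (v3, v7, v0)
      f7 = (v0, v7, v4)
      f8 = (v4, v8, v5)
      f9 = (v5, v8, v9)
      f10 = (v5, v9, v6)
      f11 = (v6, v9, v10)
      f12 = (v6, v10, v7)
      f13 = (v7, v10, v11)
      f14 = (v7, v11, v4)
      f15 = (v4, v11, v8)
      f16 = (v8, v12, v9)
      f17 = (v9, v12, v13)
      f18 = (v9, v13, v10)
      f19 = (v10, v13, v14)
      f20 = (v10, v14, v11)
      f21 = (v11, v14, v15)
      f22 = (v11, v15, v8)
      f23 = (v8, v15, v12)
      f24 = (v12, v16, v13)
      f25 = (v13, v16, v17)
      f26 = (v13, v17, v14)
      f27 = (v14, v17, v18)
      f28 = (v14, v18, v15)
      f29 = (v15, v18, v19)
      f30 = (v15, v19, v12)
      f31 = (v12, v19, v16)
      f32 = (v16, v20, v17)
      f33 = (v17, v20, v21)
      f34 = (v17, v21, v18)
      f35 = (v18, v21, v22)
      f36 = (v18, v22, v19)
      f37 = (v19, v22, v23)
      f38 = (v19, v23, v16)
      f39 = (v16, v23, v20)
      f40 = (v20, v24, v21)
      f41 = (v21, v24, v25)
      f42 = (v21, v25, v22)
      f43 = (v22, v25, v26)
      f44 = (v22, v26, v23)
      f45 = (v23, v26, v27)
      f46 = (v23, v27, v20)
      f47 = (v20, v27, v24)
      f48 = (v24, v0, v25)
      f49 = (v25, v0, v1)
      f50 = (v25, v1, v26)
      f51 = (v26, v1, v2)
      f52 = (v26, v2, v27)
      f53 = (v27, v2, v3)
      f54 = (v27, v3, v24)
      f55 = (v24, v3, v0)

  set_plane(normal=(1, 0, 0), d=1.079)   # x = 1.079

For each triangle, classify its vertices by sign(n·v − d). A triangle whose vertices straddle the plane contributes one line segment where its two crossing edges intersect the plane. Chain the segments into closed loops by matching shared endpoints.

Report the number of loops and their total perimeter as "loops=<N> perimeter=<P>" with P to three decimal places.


Straddling triangles (20 of 56):
  (v2,v5,v6) [++-] → (1.079, 1.35309, 0.320627)–(1.079, 0.687313, 0)  len=0.7390
  (v2,v6,v3) [+-+] → (1.079, 0.687313, 0)–(1.079, 0.930357, -0.117047)  len=0.2698
  (v3,v6,v7) [+-+] → (1.079, 0.930357, -0.117047)–(1.079, 1.35309, -0.320627)  len=0.4692
  (v4,v8,v5) [+-+] → (1.079, 2.44295, 0)–(1.079, 1.84293, 0.649321)  len=0.8841
  (v5,v8,v9) [+--] → (1.079, 1.84293, 0.649321)–(1.079, 1.74989, 0.75)  len=0.1371
  (v5,v9,v6) [+--] → (1.079, 1.74989, 0.75)–(1.079, 1.35309, 0.320627)  len=0.5846
  (v6,v10,v7) [--+] → (1.079, 1.63815, -0.629088)–(1.079, 1.35309, -0.320627)  len=0.4200
  (v7,v10,v11) [+--] → (1.079, 1.63815, -0.629088)–(1.079, 1.74989, -0.75)  len=0.1646
  (v7,v11,v4) [+-+] → (1.079, 1.74989, -0.75)–(1.079, 2.22085, -0.240327)  len=0.6940
  (v4,v11,v8) [+--] → (1.079, 2.22085, -0.240327)–(1.079, 2.44295, 0)  len=0.3272
  (v20,v24,v21) [-+-] → (1.079, -2.44295, 0)–(1.079, -2.22085, 0.240327)  len=0.3272
  (v21,v24,v25) [-++] → (1.079, -2.22085, 0.240327)–(1.079, -1.74989, 0.75)  len=0.6940
  (v21,v25,v22) [-+-] → (1.079, -1.74989, 0.75)–(1.079, -1.63815, 0.629088)  len=0.1646
  (v22,v25,v26) [-+-] → (1.079, -1.63815, 0.629088)–(1.079, -1.35309, 0.320627)  len=0.4200
  (v23,v26,v27) [--+] → (1.079, -1.35309, -0.320627)–(1.079, -1.74989, -0.75)  len=0.5846
  (v23,v27,v20) [-+-] → (1.079, -1.74989, -0.75)–(1.079, -1.84293, -0.649321)  len=0.1371
  (v20,v27,v24) [-++] → (1.079, -1.84293, -0.649321)–(1.079, -2.44295, 0)  len=0.8841
  (v25,v1,v26) [++-] → (1.079, -0.930357, 0.117047)–(1.079, -1.35309, 0.320627)  len=0.4692
  (v26,v1,v2) [-++] → (1.079, -0.930357, 0.117047)–(1.079, -0.687313, 0)  len=0.2698
  (v26,v2,v27) [-++] → (1.079, -0.687313, 0)–(1.079, -1.35309, -0.320627)  len=0.7390

Chained into 2 loop(s):
  loop 1: 10 segments, perimeter = 4.6896
  loop 2: 10 segments, perimeter = 4.6896
Total perimeter = 9.379

loops=2 perimeter=9.379


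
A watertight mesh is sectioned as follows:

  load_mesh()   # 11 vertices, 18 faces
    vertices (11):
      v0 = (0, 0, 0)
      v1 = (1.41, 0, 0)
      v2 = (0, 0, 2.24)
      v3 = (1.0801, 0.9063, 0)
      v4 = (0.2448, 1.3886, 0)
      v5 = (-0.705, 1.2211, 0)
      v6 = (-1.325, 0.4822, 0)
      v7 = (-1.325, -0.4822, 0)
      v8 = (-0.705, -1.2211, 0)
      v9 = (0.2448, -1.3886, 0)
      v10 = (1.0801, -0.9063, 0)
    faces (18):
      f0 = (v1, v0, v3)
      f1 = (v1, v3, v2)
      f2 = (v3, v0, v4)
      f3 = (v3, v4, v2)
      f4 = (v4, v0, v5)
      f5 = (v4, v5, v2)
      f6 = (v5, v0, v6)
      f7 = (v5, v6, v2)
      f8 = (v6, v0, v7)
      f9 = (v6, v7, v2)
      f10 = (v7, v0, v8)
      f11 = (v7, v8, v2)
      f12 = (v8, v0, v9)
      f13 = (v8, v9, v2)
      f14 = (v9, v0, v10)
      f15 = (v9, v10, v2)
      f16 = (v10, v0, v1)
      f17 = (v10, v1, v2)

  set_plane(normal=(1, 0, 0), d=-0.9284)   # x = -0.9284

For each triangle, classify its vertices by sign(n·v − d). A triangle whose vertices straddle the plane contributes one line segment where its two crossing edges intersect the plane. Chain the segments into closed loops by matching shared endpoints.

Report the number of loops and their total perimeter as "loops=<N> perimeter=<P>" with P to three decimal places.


loops=1 perimeter=4.408

Straddling triangles (6 of 18):
  (v5,v0,v6) [++-] → (-0.9284, 0.337868, 0)–(-0.9284, 0.954858, 0)  len=0.6170
  (v5,v6,v2) [+-+] → (-0.9284, 0.954858, 0)–(-0.9284, 0.337868, 0.670478)  len=0.9112
  (v6,v0,v7) [-+-] → (-0.9284, 0.337868, 0)–(-0.9284, -0.337868, 0)  len=0.6757
  (v6,v7,v2) [--+] → (-0.9284, -0.337868, 0.670478)–(-0.9284, 0.337868, 0.670478)  len=0.6757
  (v7,v0,v8) [-++] → (-0.9284, -0.337868, 0)–(-0.9284, -0.954858, 0)  len=0.6170
  (v7,v8,v2) [-++] → (-0.9284, -0.954858, 0)–(-0.9284, -0.337868, 0.670478)  len=0.9112

Chained into 1 loop(s):
  loop 1: 6 segments, perimeter = 4.4078
Total perimeter = 4.408


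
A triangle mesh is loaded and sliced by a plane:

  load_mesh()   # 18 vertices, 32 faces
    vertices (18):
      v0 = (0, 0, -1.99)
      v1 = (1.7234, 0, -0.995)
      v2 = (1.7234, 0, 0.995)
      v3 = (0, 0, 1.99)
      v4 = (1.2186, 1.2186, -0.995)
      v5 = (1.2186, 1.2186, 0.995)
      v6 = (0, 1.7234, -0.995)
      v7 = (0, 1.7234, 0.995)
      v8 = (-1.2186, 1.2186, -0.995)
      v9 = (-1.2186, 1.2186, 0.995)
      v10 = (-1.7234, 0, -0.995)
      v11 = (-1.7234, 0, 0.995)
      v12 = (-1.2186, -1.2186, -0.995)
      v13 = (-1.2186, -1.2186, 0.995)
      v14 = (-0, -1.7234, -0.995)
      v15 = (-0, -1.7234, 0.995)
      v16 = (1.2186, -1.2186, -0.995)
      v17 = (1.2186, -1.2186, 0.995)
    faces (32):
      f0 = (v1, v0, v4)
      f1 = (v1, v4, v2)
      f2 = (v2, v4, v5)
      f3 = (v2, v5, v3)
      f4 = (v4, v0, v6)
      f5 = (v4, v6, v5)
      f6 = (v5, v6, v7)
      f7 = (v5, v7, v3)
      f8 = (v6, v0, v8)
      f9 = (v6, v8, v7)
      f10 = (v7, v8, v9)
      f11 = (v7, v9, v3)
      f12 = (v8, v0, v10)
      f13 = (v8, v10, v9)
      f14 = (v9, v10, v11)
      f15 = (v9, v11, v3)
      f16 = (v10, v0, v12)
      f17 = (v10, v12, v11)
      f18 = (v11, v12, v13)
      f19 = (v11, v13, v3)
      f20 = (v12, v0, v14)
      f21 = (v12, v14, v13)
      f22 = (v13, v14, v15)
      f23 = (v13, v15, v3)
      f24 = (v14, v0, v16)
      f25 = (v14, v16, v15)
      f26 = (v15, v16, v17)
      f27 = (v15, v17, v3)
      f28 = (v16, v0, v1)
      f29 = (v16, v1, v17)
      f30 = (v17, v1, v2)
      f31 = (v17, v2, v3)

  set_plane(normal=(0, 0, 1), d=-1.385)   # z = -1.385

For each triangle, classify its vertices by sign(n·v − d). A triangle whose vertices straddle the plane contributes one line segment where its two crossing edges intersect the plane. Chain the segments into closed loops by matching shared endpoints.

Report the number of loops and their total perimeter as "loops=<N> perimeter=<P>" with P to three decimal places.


loops=1 perimeter=6.416

Straddling triangles (8 of 32):
  (v1,v0,v4) [+-+] → (1.0479, 0, -1.385)–(0.740958, 0.740958, -1.385)  len=0.8020
  (v4,v0,v6) [+-+] → (0.740958, 0.740958, -1.385)–(0, 1.0479, -1.385)  len=0.8020
  (v6,v0,v8) [+-+] → (0, 1.0479, -1.385)–(-0.740958, 0.740958, -1.385)  len=0.8020
  (v8,v0,v10) [+-+] → (-0.740958, 0.740958, -1.385)–(-1.0479, 0, -1.385)  len=0.8020
  (v10,v0,v12) [+-+] → (-1.0479, 0, -1.385)–(-0.740958, -0.740958, -1.385)  len=0.8020
  (v12,v0,v14) [+-+] → (-0.740958, -0.740958, -1.385)–(0, -1.0479, -1.385)  len=0.8020
  (v14,v0,v16) [+-+] → (0, -1.0479, -1.385)–(0.740958, -0.740958, -1.385)  len=0.8020
  (v16,v0,v1) [+-+] → (0.740958, -0.740958, -1.385)–(1.0479, 0, -1.385)  len=0.8020

Chained into 1 loop(s):
  loop 1: 8 segments, perimeter = 6.4161
Total perimeter = 6.416
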